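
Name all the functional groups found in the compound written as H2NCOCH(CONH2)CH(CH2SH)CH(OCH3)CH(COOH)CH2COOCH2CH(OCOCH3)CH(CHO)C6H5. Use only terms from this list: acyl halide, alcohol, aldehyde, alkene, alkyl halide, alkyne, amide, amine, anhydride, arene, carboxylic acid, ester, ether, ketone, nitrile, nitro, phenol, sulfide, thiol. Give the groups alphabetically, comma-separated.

aldehyde, amide, arene, carboxylic acid, ester, ether, thiol

–C(=O)NH2: carbonyl C bonded to C and to N → amide (the N is not a separate amine).
pendant –CONH2: carbonyl C bonded to C and N → amide.
pendant –CH2SH → thiol.
pendant –OCH3: C–O–C with sp³ C, no adjacent C=O → ether.
pendant –COOH: carbonyl C bonded to C and –OH → carboxylic acid.
–C(=O)–O–C with C on the carbonyl side → ester.
pendant –OC(=O)CH3: an acyloxy group → ester.
pendant –CHO: carbonyl C bonded to C and H → aldehyde.
–C6H5 phenyl ring → arene.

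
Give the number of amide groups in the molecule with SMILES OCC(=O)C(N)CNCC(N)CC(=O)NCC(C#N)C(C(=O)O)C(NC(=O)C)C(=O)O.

HO– on an sp³ carbon → alcohol.
–C(=O)– with carbon on both sides → ketone.
–NH2 on an sp³ carbon with no adjacent C=O → amine.
C–N–C with sp³ carbons and no adjacent C=O → amine (secondary).
–NH2 on an sp³ carbon with no adjacent C=O → amine.
–C(=O)–N– linkage → amide (the N is not an amine).
pendant –C≡N: nitrile.
pendant –COOH: carbonyl C bonded to C and –OH → carboxylic acid.
pendant –NHC(=O)CH3: N bonded to a carbonyl → amide (not amine).
–COOH: carbonyl C bonded to –OH and C → carboxylic acid (the –OH is not a separate alcohol).
Amide appears at: CH2CONHCH2, CH(NHCOCH3) → 2.

2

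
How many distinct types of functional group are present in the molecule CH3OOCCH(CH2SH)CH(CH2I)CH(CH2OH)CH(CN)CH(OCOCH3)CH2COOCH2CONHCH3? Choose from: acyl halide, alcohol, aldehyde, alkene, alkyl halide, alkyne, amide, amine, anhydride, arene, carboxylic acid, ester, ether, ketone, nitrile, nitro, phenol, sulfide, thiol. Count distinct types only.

CH3O–C(=O)–: carbonyl C bonded to C and to –OCH3 → ester (not ketone + ether).
pendant –CH2SH → thiol.
pendant –CH2X: halogen on sp³ carbon → alkyl halide.
pendant –CH2OH on an sp³ backbone C → alcohol.
pendant –C≡N: nitrile.
pendant –OC(=O)CH3: an acyloxy group → ester.
–C(=O)–O–C with C on the carbonyl side → ester.
–C(=O)NHCH3: carbonyl C bonded to C and to N → amide (the N is not an amine).
Distinct types present: alcohol, alkyl halide, amide, ester, nitrile, thiol.

6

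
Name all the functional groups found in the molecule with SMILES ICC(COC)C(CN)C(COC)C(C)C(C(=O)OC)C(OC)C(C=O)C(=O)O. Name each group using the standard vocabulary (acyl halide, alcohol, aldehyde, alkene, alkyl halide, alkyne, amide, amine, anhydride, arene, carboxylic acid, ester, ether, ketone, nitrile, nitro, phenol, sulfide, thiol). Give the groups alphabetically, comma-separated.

aldehyde, alkyl halide, amine, carboxylic acid, ester, ether

Working along the chain:
  ICH2: halogen on an sp³ carbon → alkyl halide.
  CH(CH2OCH3): pendant –CH2OCH3: C–O–C linkage → ether.
  CH(CH2NH2): pendant –CH2NH2: N on sp³ C, no adjacent C=O → amine.
  CH(CH2OCH3): pendant –CH2OCH3: C–O–C linkage → ether.
  CH(COOCH3): pendant –COOCH3: carbonyl C bonded to C and –OCH3 → ester.
  CH(OCH3): pendant –OCH3: C–O–C with sp³ C, no adjacent C=O → ether.
  CH(CHO): pendant –CHO: carbonyl C bonded to C and H → aldehyde.
  COOH: –COOH: carbonyl C bonded to –OH and C → carboxylic acid (the –OH is not a separate alcohol).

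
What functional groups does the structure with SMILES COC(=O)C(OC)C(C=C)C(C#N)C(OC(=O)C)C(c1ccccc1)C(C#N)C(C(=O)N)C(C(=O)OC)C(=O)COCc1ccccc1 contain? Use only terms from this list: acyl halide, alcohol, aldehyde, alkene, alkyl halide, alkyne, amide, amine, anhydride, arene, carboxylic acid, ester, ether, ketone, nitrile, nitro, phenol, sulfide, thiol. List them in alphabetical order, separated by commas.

alkene, amide, arene, ester, ether, ketone, nitrile

Reading the structure from left to right:
  CH3OOC: CH3O–C(=O)–: carbonyl C bonded to C and to –OCH3 → ester (not ketone + ether).
  CH(OCH3): pendant –OCH3: C–O–C with sp³ C, no adjacent C=O → ether.
  CH(CH=CH2): pendant –CH=CH2: C=C double bond → alkene.
  CH(CN): pendant –C≡N: nitrile.
  CH(OCOCH3): pendant –OC(=O)CH3: an acyloxy group → ester.
  CH(C6H5): pendant –C6H5: benzene ring → arene.
  CH(CN): pendant –C≡N: nitrile.
  CH(CONH2): pendant –CONH2: carbonyl C bonded to C and N → amide.
  CH(COOCH3): pendant –COOCH3: carbonyl C bonded to C and –OCH3 → ester.
  CO: –C(=O)– with carbon on both sides → ketone.
  CH2OCH2: C–O–C with sp³ carbons on both sides and no adjacent C=O → ether.
  C6H5: –C6H5 phenyl ring → arene.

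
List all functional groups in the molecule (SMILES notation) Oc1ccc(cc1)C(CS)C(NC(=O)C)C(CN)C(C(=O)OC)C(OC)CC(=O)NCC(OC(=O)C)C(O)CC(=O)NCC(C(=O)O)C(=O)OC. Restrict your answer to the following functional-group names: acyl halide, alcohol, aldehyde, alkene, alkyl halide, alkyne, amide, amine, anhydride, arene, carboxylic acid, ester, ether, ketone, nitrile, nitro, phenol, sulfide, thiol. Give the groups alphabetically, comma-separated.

alcohol, amide, amine, arene, carboxylic acid, ester, ether, phenol, thiol

–OH attached directly to an aromatic ring → phenol (not alcohol); the ring itself is an arene.
pendant –CH2SH → thiol.
pendant –NHC(=O)CH3: N bonded to a carbonyl → amide (not amine).
pendant –CH2NH2: N on sp³ C, no adjacent C=O → amine.
pendant –COOCH3: carbonyl C bonded to C and –OCH3 → ester.
pendant –OCH3: C–O–C with sp³ C, no adjacent C=O → ether.
–C(=O)–N– linkage → amide (the N is not an amine).
pendant –OC(=O)CH3: an acyloxy group → ester.
–OH on an sp³ carbon → alcohol (secondary).
–C(=O)–N– linkage → amide (the N is not an amine).
pendant –COOH: carbonyl C bonded to C and –OH → carboxylic acid.
–C(=O)OCH3: carbonyl C bonded to C and to –OCH3 → ester (not ketone + ether).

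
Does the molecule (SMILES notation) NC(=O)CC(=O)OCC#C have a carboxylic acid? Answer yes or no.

no

Taking each segment in turn:
  H2NCO: –C(=O)NH2: carbonyl C bonded to C and to N → amide (the N is not a separate amine).
  CH2COOCH2: –C(=O)–O–C with C on the carbonyl side → ester.
  C≡CH: C≡C triple bond → alkyne.
In CH2COOCH2, the acyl oxygen is bonded to carbon (–O–C), not to H, so this is an ester. In H2NCO, the carbonyl is bonded to nitrogen, not to –OH; that is an amide.
The groups actually present are: alkyne, amide, ester.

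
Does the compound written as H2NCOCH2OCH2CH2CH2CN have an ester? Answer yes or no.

no

–C(=O)NH2: carbonyl C bonded to C and to N → amide (the N is not a separate amine).
C–O–C with sp³ carbons on both sides and no adjacent C=O → ether.
–C≡N: carbon triple-bonded to nitrogen → nitrile.
The groups actually present are: amide, ether, nitrile.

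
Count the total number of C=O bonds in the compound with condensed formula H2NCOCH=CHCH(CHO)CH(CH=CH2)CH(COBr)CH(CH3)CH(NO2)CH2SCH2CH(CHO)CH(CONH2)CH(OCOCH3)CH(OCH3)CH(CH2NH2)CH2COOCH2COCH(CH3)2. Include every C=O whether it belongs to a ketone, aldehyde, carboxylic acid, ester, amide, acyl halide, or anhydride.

H2NCO: amide, 1 C=O (running total 1).
CH(CHO): aldehyde, 1 C=O (running total 2).
CH(COBr): acyl halide, 1 C=O (running total 3).
CH(CHO): aldehyde, 1 C=O (running total 4).
CH(CONH2): amide, 1 C=O (running total 5).
CH(OCOCH3): ester, 1 C=O (running total 6).
CH2COOCH2: ester, 1 C=O (running total 7).
CO: ketone, 1 C=O (running total 8).

8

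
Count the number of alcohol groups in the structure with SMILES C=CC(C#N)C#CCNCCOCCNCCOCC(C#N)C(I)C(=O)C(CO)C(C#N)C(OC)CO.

C=C double bond → alkene.
pendant –C≡N: nitrile.
C≡C triple bond → alkyne.
C–N–C with sp³ carbons and no adjacent C=O → amine (secondary).
C–O–C with sp³ carbons on both sides and no adjacent C=O → ether.
C–N–C with sp³ carbons and no adjacent C=O → amine (secondary).
C–O–C with sp³ carbons on both sides and no adjacent C=O → ether.
pendant –C≡N: nitrile.
halogen on an sp³ carbon → alkyl halide.
–C(=O)– with carbon on both sides → ketone.
pendant –CH2OH on an sp³ backbone C → alcohol.
pendant –C≡N: nitrile.
pendant –OCH3: C–O–C with sp³ C, no adjacent C=O → ether.
–OH on an sp³ carbon → alcohol.
Alcohol appears at: CH(CH2OH), CH2OH → 2.

2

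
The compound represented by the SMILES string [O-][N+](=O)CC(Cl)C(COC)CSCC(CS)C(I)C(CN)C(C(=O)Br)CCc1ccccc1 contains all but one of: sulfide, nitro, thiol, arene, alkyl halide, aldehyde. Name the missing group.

sulfide: present (CH2SCH2 — C–S–C linkage → sulfide (thioether)).
thiol: present (CH(CH2SH) — pendant –CH2SH → thiol).
arene: present (C6H5 — –C6H5 phenyl ring → arene).
nitro: present (O2NCH2 — –NO2 on carbon → nitro group).
alkyl halide: present (CH(Cl) — halogen on an sp³ carbon → alkyl halide).
aldehyde: no segment matches this pattern.

aldehyde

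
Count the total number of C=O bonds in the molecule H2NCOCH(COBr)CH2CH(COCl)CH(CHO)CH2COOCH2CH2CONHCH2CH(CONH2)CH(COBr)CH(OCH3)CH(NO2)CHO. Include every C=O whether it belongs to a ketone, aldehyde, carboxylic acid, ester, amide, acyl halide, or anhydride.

9

H2NCO: amide, 1 C=O (running total 1).
CH(COBr): acyl halide, 1 C=O (running total 2).
CH(COCl): acyl halide, 1 C=O (running total 3).
CH(CHO): aldehyde, 1 C=O (running total 4).
CH2COOCH2: ester, 1 C=O (running total 5).
CH2CONHCH2: amide, 1 C=O (running total 6).
CH(CONH2): amide, 1 C=O (running total 7).
CH(COBr): acyl halide, 1 C=O (running total 8).
CHO: aldehyde, 1 C=O (running total 9).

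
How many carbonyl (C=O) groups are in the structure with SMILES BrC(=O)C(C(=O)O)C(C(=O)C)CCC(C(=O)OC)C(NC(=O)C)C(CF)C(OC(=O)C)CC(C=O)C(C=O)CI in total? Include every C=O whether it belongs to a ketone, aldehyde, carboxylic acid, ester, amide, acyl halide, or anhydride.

BrCO: acyl halide, 1 C=O (running total 1).
CH(COOH): carboxylic acid, 1 C=O (running total 2).
CH(COCH3): ketone, 1 C=O (running total 3).
CH(COOCH3): ester, 1 C=O (running total 4).
CH(NHCOCH3): amide, 1 C=O (running total 5).
CH(OCOCH3): ester, 1 C=O (running total 6).
CH(CHO): aldehyde, 1 C=O (running total 7).
CH(CHO): aldehyde, 1 C=O (running total 8).

8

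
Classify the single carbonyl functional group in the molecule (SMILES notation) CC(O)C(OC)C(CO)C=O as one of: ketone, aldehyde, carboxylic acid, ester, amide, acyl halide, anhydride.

The carbonyl is in the CHO segment: terminal –CHO: carbonyl C bonded to H and C → aldehyde.

aldehyde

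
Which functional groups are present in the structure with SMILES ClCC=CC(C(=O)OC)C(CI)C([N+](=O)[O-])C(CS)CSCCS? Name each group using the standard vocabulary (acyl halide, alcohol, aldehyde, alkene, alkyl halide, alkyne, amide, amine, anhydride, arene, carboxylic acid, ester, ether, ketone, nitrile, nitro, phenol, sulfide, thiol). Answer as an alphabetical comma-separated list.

halogen on an sp³ carbon → alkyl halide.
C=C double bond → alkene.
pendant –COOCH3: carbonyl C bonded to C and –OCH3 → ester.
pendant –CH2X: halogen on sp³ carbon → alkyl halide.
–NO2 on an sp³ carbon → nitro (the N=O is not a carbonyl).
pendant –CH2SH → thiol.
C–S–C linkage → sulfide (thioether).
–SH on an sp³ carbon → thiol.

alkene, alkyl halide, ester, nitro, sulfide, thiol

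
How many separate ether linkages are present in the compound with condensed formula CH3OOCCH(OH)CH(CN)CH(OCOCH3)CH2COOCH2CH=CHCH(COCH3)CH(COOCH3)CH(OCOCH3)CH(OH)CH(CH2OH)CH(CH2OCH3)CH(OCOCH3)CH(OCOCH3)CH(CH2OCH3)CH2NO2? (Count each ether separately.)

2

CH3O–C(=O)–: carbonyl C bonded to C and to –OCH3 → ester (not ketone + ether).
–OH on an sp³ carbon → alcohol (secondary).
pendant –C≡N: nitrile.
pendant –OC(=O)CH3: an acyloxy group → ester.
–C(=O)–O–C with C on the carbonyl side → ester.
C=C double bond → alkene.
pendant –COCH3: carbonyl C bonded to two carbons → ketone.
pendant –COOCH3: carbonyl C bonded to C and –OCH3 → ester.
pendant –OC(=O)CH3: an acyloxy group → ester.
–OH on an sp³ carbon → alcohol (secondary).
pendant –CH2OH on an sp³ backbone C → alcohol.
pendant –CH2OCH3: C–O–C linkage → ether.
pendant –OC(=O)CH3: an acyloxy group → ester.
pendant –OC(=O)CH3: an acyloxy group → ester.
pendant –CH2OCH3: C–O–C linkage → ether.
–NO2 on carbon → nitro group.
Ether appears at: CH(CH2OCH3), CH(CH2OCH3) → 2.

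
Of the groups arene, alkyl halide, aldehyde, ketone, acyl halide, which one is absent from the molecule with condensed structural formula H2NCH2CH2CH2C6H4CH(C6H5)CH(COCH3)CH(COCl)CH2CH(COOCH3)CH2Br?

aldehyde

ketone: present (CH(COCH3) — pendant –COCH3: carbonyl C bonded to two carbons → ketone).
arene: present (C6H4 — para-disubstituted benzene ring → arene).
acyl halide: present (CH(COCl) — pendant –C(=O)X: carbonyl C bonded to C and halogen → acyl halide).
alkyl halide: present (CH2Br — halogen on an sp³ carbon → alkyl halide).
aldehyde: absent. In CH(COCH3), the carbonyl carbon is bonded to two carbons, so it is a ketone, not an aldehyde.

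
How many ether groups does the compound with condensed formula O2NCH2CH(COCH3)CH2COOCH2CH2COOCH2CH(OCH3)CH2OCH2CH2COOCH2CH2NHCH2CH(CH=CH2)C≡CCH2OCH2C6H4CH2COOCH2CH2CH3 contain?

–NO2 on carbon → nitro group.
pendant –COCH3: carbonyl C bonded to two carbons → ketone.
–C(=O)–O–C with C on the carbonyl side → ester.
–C(=O)–O–C with C on the carbonyl side → ester.
pendant –OCH3: C–O–C with sp³ C, no adjacent C=O → ether.
C–O–C with sp³ carbons on both sides and no adjacent C=O → ether.
–C(=O)–O–C with C on the carbonyl side → ester.
C–N–C with sp³ carbons and no adjacent C=O → amine (secondary).
pendant –CH=CH2: C=C double bond → alkene.
C≡C triple bond → alkyne.
C–O–C with sp³ carbons on both sides and no adjacent C=O → ether.
para-disubstituted benzene ring → arene.
–C(=O)–O–C with C on the carbonyl side → ester.
Ether appears at: CH(OCH3), CH2OCH2, CH2OCH2 → 3.

3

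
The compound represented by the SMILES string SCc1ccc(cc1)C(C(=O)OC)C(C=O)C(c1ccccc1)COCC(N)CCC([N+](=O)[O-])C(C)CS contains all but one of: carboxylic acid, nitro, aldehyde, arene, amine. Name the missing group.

carboxylic acid

nitro: present (CH(NO2) — –NO2 on an sp³ carbon → nitro (the N=O is not a carbonyl)).
aldehyde: present (CH(CHO) — pendant –CHO: carbonyl C bonded to C and H → aldehyde).
arene: present (C6H4 — para-disubstituted benzene ring → arene).
amine: present (CH(NH2) — –NH2 on an sp³ carbon with no adjacent C=O → amine).
carboxylic acid: absent. In CH(COOCH3), the acyl oxygen is bonded to carbon (–O–C), not to H, so this is an ester.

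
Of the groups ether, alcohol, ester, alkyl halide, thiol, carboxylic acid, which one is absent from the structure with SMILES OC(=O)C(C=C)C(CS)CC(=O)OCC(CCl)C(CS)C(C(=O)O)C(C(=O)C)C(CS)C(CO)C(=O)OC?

ether

ester: present (CH2COOCH2 — –C(=O)–O–C with C on the carbonyl side → ester).
alcohol: present (CH(CH2OH) — pendant –CH2OH on an sp³ backbone C → alcohol).
thiol: present (CH(CH2SH) — pendant –CH2SH → thiol).
alkyl halide: present (CH(CH2Cl) — pendant –CH2X: halogen on sp³ carbon → alkyl halide).
carboxylic acid: present (HOOC — –COOH: carbonyl C bonded to –OH and C → carboxylic acid (the –OH is not a separate alcohol)).
ether: absent. In each of CH2COOCH2 and COOCH3, the C–O–C oxygen is adjacent to a C=O, so it belongs to an ester, not an ether.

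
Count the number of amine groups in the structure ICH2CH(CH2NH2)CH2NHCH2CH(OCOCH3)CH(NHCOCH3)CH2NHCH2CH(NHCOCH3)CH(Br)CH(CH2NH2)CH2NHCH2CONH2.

halogen on an sp³ carbon → alkyl halide.
pendant –CH2NH2: N on sp³ C, no adjacent C=O → amine.
C–N–C with sp³ carbons and no adjacent C=O → amine (secondary).
pendant –OC(=O)CH3: an acyloxy group → ester.
pendant –NHC(=O)CH3: N bonded to a carbonyl → amide (not amine).
C–N–C with sp³ carbons and no adjacent C=O → amine (secondary).
pendant –NHC(=O)CH3: N bonded to a carbonyl → amide (not amine).
halogen on an sp³ carbon → alkyl halide.
pendant –CH2NH2: N on sp³ C, no adjacent C=O → amine.
C–N–C with sp³ carbons and no adjacent C=O → amine (secondary).
–C(=O)NH2: carbonyl C bonded to C and to N → amide (the N is not a separate amine).
Amine appears at: CH(CH2NH2), CH2NHCH2, CH2NHCH2, CH(CH2NH2), CH2NHCH2 → 5.

5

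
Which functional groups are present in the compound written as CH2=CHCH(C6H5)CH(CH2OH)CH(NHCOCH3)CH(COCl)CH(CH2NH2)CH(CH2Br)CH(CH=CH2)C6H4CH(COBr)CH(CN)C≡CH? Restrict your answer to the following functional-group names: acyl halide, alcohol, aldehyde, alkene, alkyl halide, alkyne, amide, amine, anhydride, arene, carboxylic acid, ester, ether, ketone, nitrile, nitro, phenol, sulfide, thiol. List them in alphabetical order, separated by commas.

Working along the chain:
  CH2=CH: C=C double bond → alkene.
  CH(C6H5): pendant –C6H5: benzene ring → arene.
  CH(CH2OH): pendant –CH2OH on an sp³ backbone C → alcohol.
  CH(NHCOCH3): pendant –NHC(=O)CH3: N bonded to a carbonyl → amide (not amine).
  CH(COCl): pendant –C(=O)X: carbonyl C bonded to C and halogen → acyl halide.
  CH(CH2NH2): pendant –CH2NH2: N on sp³ C, no adjacent C=O → amine.
  CH(CH2Br): pendant –CH2X: halogen on sp³ carbon → alkyl halide.
  CH(CH=CH2): pendant –CH=CH2: C=C double bond → alkene.
  C6H4: para-disubstituted benzene ring → arene.
  CH(COBr): pendant –C(=O)X: carbonyl C bonded to C and halogen → acyl halide.
  CH(CN): pendant –C≡N: nitrile.
  C≡CH: C≡C triple bond → alkyne.

acyl halide, alcohol, alkene, alkyl halide, alkyne, amide, amine, arene, nitrile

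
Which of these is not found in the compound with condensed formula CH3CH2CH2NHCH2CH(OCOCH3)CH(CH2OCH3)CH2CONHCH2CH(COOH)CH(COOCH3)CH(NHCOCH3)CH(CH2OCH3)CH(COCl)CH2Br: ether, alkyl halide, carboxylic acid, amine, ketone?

alkyl halide: present (CH2Br — halogen on an sp³ carbon → alkyl halide).
amine: present (CH2NHCH2 — C–N–C with sp³ carbons and no adjacent C=O → amine (secondary)).
carboxylic acid: present (CH(COOH) — pendant –COOH: carbonyl C bonded to C and –OH → carboxylic acid).
ether: present (CH(CH2OCH3) — pendant –CH2OCH3: C–O–C linkage → ether).
ketone: absent. In each of CH(OCOCH3) and CH(COOCH3), the C=O is bonded to an –O–C group, which defines an ester, not a ketone. In each of CH2CONHCH2 and CH(NHCOCH3), the C=O is bonded to nitrogen, which defines an amide, not a ketone. In CH(COOH), the C=O bears an –OH, making it a carboxylic acid rather than a ketone. In CH(COCl), the C=O is bonded to a halogen, which defines an acyl halide, not a ketone.

ketone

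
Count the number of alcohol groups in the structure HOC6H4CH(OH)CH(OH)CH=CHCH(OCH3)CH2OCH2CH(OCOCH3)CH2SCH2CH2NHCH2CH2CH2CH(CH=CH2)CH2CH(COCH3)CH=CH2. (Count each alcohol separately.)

2

Reading the structure from left to right:
  HOC6H4: –OH attached directly to an aromatic ring → phenol (not alcohol); the ring itself is an arene.
  CH(OH): –OH on an sp³ carbon → alcohol (secondary).
  CH(OH): –OH on an sp³ carbon → alcohol (secondary).
  CH=CH: C=C double bond → alkene.
  CH(OCH3): pendant –OCH3: C–O–C with sp³ C, no adjacent C=O → ether.
  CH2OCH2: C–O–C with sp³ carbons on both sides and no adjacent C=O → ether.
  CH(OCOCH3): pendant –OC(=O)CH3: an acyloxy group → ester.
  CH2SCH2: C–S–C linkage → sulfide (thioether).
  CH2NHCH2: C–N–C with sp³ carbons and no adjacent C=O → amine (secondary).
  CH(CH=CH2): pendant –CH=CH2: C=C double bond → alkene.
  CH(COCH3): pendant –COCH3: carbonyl C bonded to two carbons → ketone.
  CH=CH2: C=C double bond → alkene.
Alcohol appears at: CH(OH), CH(OH) → 2.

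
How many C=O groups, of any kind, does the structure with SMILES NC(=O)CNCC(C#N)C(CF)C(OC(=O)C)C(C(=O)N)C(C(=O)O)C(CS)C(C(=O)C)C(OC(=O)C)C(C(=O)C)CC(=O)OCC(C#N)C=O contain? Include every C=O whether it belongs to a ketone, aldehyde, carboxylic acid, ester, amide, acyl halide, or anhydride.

H2NCO: amide, 1 C=O (running total 1).
CH(OCOCH3): ester, 1 C=O (running total 2).
CH(CONH2): amide, 1 C=O (running total 3).
CH(COOH): carboxylic acid, 1 C=O (running total 4).
CH(COCH3): ketone, 1 C=O (running total 5).
CH(OCOCH3): ester, 1 C=O (running total 6).
CH(COCH3): ketone, 1 C=O (running total 7).
CH2COOCH2: ester, 1 C=O (running total 8).
CHO: aldehyde, 1 C=O (running total 9).

9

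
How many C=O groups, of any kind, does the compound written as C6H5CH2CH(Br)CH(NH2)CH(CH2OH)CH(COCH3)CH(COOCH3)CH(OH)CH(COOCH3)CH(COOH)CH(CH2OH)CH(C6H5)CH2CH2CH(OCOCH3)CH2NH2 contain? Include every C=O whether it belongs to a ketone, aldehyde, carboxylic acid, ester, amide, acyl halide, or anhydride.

CH(COCH3): ketone, 1 C=O (running total 1).
CH(COOCH3): ester, 1 C=O (running total 2).
CH(COOCH3): ester, 1 C=O (running total 3).
CH(COOH): carboxylic acid, 1 C=O (running total 4).
CH(OCOCH3): ester, 1 C=O (running total 5).

5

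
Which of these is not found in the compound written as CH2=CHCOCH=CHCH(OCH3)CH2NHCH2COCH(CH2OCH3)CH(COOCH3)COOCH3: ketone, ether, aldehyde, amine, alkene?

aldehyde

ether: present (CH(OCH3) — pendant –OCH3: C–O–C with sp³ C, no adjacent C=O → ether).
amine: present (CH2NHCH2 — C–N–C with sp³ carbons and no adjacent C=O → amine (secondary)).
alkene: present (CH2=CH — C=C double bond → alkene).
ketone: present (CO — –C(=O)– with carbon on both sides → ketone).
aldehyde: absent. In CO, the carbonyl carbon is bonded to two carbons, so it is a ketone, not an aldehyde.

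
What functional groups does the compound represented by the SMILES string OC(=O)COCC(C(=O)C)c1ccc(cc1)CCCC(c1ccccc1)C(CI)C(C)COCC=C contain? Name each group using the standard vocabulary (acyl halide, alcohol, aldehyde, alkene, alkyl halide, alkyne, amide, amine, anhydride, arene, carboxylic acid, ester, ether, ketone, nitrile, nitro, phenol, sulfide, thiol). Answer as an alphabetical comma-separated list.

alkene, alkyl halide, arene, carboxylic acid, ether, ketone

Reading the structure from left to right:
  HOOC: –COOH: carbonyl C bonded to –OH and C → carboxylic acid (the –OH is not a separate alcohol).
  CH2OCH2: C–O–C with sp³ carbons on both sides and no adjacent C=O → ether.
  CH(COCH3): pendant –COCH3: carbonyl C bonded to two carbons → ketone.
  C6H4: para-disubstituted benzene ring → arene.
  CH(C6H5): pendant –C6H5: benzene ring → arene.
  CH(CH2I): pendant –CH2X: halogen on sp³ carbon → alkyl halide.
  CH2OCH2: C–O–C with sp³ carbons on both sides and no adjacent C=O → ether.
  CH=CH2: C=C double bond → alkene.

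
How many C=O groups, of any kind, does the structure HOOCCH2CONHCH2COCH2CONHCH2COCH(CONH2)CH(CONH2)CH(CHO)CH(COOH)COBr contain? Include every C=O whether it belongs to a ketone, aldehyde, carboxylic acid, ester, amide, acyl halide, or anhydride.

HOOC: carboxylic acid, 1 C=O (running total 1).
CH2CONHCH2: amide, 1 C=O (running total 2).
CO: ketone, 1 C=O (running total 3).
CH2CONHCH2: amide, 1 C=O (running total 4).
CO: ketone, 1 C=O (running total 5).
CH(CONH2): amide, 1 C=O (running total 6).
CH(CONH2): amide, 1 C=O (running total 7).
CH(CHO): aldehyde, 1 C=O (running total 8).
CH(COOH): carboxylic acid, 1 C=O (running total 9).
COBr: acyl halide, 1 C=O (running total 10).

10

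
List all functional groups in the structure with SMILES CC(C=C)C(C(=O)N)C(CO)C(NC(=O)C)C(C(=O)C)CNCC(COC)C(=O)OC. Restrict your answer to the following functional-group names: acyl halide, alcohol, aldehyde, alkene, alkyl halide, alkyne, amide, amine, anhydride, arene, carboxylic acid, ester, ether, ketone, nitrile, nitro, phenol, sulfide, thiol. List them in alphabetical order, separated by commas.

pendant –CH=CH2: C=C double bond → alkene.
pendant –CONH2: carbonyl C bonded to C and N → amide.
pendant –CH2OH on an sp³ backbone C → alcohol.
pendant –NHC(=O)CH3: N bonded to a carbonyl → amide (not amine).
pendant –COCH3: carbonyl C bonded to two carbons → ketone.
C–N–C with sp³ carbons and no adjacent C=O → amine (secondary).
pendant –CH2OCH3: C–O–C linkage → ether.
–C(=O)OCH3: carbonyl C bonded to C and to –OCH3 → ester (not ketone + ether).

alcohol, alkene, amide, amine, ester, ether, ketone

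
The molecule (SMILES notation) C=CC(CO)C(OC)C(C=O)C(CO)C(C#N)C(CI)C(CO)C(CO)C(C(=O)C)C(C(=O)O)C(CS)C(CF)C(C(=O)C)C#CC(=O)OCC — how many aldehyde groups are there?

1

C=C double bond → alkene.
pendant –CH2OH on an sp³ backbone C → alcohol.
pendant –OCH3: C–O–C with sp³ C, no adjacent C=O → ether.
pendant –CHO: carbonyl C bonded to C and H → aldehyde.
pendant –CH2OH on an sp³ backbone C → alcohol.
pendant –C≡N: nitrile.
pendant –CH2X: halogen on sp³ carbon → alkyl halide.
pendant –CH2OH on an sp³ backbone C → alcohol.
pendant –CH2OH on an sp³ backbone C → alcohol.
pendant –COCH3: carbonyl C bonded to two carbons → ketone.
pendant –COOH: carbonyl C bonded to C and –OH → carboxylic acid.
pendant –CH2SH → thiol.
pendant –CH2X: halogen on sp³ carbon → alkyl halide.
pendant –COCH3: carbonyl C bonded to two carbons → ketone.
C≡C triple bond → alkyne.
–C(=O)OCH2CH3: carbonyl C bonded to C and to –OEt → ester.
Aldehyde appears at: CH(CHO) → 1.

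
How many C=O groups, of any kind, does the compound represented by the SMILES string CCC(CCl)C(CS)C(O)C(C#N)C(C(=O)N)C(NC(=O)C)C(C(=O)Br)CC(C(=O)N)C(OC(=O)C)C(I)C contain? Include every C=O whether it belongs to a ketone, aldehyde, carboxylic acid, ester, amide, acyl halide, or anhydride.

5

CH(CONH2): amide, 1 C=O (running total 1).
CH(NHCOCH3): amide, 1 C=O (running total 2).
CH(COBr): acyl halide, 1 C=O (running total 3).
CH(CONH2): amide, 1 C=O (running total 4).
CH(OCOCH3): ester, 1 C=O (running total 5).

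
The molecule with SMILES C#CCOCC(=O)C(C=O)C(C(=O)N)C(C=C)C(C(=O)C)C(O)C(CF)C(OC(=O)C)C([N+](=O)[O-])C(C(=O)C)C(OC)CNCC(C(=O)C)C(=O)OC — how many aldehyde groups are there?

1

C≡C triple bond → alkyne.
C–O–C with sp³ carbons on both sides and no adjacent C=O → ether.
–C(=O)– with carbon on both sides → ketone.
pendant –CHO: carbonyl C bonded to C and H → aldehyde.
pendant –CONH2: carbonyl C bonded to C and N → amide.
pendant –CH=CH2: C=C double bond → alkene.
pendant –COCH3: carbonyl C bonded to two carbons → ketone.
–OH on an sp³ carbon → alcohol (secondary).
pendant –CH2X: halogen on sp³ carbon → alkyl halide.
pendant –OC(=O)CH3: an acyloxy group → ester.
–NO2 on an sp³ carbon → nitro (the N=O is not a carbonyl).
pendant –COCH3: carbonyl C bonded to two carbons → ketone.
pendant –OCH3: C–O–C with sp³ C, no adjacent C=O → ether.
C–N–C with sp³ carbons and no adjacent C=O → amine (secondary).
pendant –COCH3: carbonyl C bonded to two carbons → ketone.
–C(=O)OCH3: carbonyl C bonded to C and to –OCH3 → ester (not ketone + ether).
Aldehyde appears at: CH(CHO) → 1.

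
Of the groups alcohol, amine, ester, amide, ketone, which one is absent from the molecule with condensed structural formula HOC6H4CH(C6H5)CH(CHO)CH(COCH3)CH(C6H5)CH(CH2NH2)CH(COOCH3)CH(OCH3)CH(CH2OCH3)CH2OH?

amine: present (CH(CH2NH2) — pendant –CH2NH2: N on sp³ C, no adjacent C=O → amine).
alcohol: present (CH2OH — –OH on an sp³ carbon → alcohol).
ester: present (CH(COOCH3) — pendant –COOCH3: carbonyl C bonded to C and –OCH3 → ester).
ketone: present (CH(COCH3) — pendant –COCH3: carbonyl C bonded to two carbons → ketone).
amide: no segment matches this pattern.

amide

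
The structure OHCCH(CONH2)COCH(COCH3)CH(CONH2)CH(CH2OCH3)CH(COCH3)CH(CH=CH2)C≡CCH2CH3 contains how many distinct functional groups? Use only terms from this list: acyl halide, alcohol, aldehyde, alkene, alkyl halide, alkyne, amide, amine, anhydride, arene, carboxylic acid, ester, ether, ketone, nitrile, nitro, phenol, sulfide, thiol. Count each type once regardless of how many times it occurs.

terminal –CHO: carbonyl C bonded to H and C → aldehyde.
pendant –CONH2: carbonyl C bonded to C and N → amide.
–C(=O)– with carbon on both sides → ketone.
pendant –COCH3: carbonyl C bonded to two carbons → ketone.
pendant –CONH2: carbonyl C bonded to C and N → amide.
pendant –CH2OCH3: C–O–C linkage → ether.
pendant –COCH3: carbonyl C bonded to two carbons → ketone.
pendant –CH=CH2: C=C double bond → alkene.
C≡C triple bond → alkyne.
Distinct types present: aldehyde, alkene, alkyne, amide, ether, ketone.

6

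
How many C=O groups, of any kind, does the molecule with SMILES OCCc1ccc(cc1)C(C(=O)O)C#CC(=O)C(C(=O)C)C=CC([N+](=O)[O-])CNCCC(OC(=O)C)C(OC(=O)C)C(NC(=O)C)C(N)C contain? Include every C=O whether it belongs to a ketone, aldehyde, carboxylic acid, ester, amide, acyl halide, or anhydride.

CH(COOH): carboxylic acid, 1 C=O (running total 1).
CO: ketone, 1 C=O (running total 2).
CH(COCH3): ketone, 1 C=O (running total 3).
CH(OCOCH3): ester, 1 C=O (running total 4).
CH(OCOCH3): ester, 1 C=O (running total 5).
CH(NHCOCH3): amide, 1 C=O (running total 6).

6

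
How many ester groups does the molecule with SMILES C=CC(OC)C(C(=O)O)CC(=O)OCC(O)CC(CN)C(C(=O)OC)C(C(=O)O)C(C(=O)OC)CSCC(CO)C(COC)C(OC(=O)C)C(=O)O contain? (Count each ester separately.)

4

C=C double bond → alkene.
pendant –OCH3: C–O–C with sp³ C, no adjacent C=O → ether.
pendant –COOH: carbonyl C bonded to C and –OH → carboxylic acid.
–C(=O)–O–C with C on the carbonyl side → ester.
–OH on an sp³ carbon → alcohol (secondary).
pendant –CH2NH2: N on sp³ C, no adjacent C=O → amine.
pendant –COOCH3: carbonyl C bonded to C and –OCH3 → ester.
pendant –COOH: carbonyl C bonded to C and –OH → carboxylic acid.
pendant –COOCH3: carbonyl C bonded to C and –OCH3 → ester.
C–S–C linkage → sulfide (thioether).
pendant –CH2OH on an sp³ backbone C → alcohol.
pendant –CH2OCH3: C–O–C linkage → ether.
pendant –OC(=O)CH3: an acyloxy group → ester.
–COOH: carbonyl C bonded to –OH and C → carboxylic acid (the –OH is not a separate alcohol).
Ester appears at: CH2COOCH2, CH(COOCH3), CH(COOCH3), CH(OCOCH3) → 4.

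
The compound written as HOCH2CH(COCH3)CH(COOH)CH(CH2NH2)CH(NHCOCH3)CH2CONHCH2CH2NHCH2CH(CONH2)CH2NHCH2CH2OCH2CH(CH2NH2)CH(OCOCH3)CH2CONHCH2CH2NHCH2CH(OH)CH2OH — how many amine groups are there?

Taking each segment in turn:
  HOCH2: HO– on an sp³ carbon → alcohol.
  CH(COCH3): pendant –COCH3: carbonyl C bonded to two carbons → ketone.
  CH(COOH): pendant –COOH: carbonyl C bonded to C and –OH → carboxylic acid.
  CH(CH2NH2): pendant –CH2NH2: N on sp³ C, no adjacent C=O → amine.
  CH(NHCOCH3): pendant –NHC(=O)CH3: N bonded to a carbonyl → amide (not amine).
  CH2CONHCH2: –C(=O)–N– linkage → amide (the N is not an amine).
  CH2NHCH2: C–N–C with sp³ carbons and no adjacent C=O → amine (secondary).
  CH(CONH2): pendant –CONH2: carbonyl C bonded to C and N → amide.
  CH2NHCH2: C–N–C with sp³ carbons and no adjacent C=O → amine (secondary).
  CH2OCH2: C–O–C with sp³ carbons on both sides and no adjacent C=O → ether.
  CH(CH2NH2): pendant –CH2NH2: N on sp³ C, no adjacent C=O → amine.
  CH(OCOCH3): pendant –OC(=O)CH3: an acyloxy group → ester.
  CH2CONHCH2: –C(=O)–N– linkage → amide (the N is not an amine).
  CH2NHCH2: C–N–C with sp³ carbons and no adjacent C=O → amine (secondary).
  CH(OH): –OH on an sp³ carbon → alcohol (secondary).
  CH2OH: –OH on an sp³ carbon → alcohol.
Amine appears at: CH(CH2NH2), CH2NHCH2, CH2NHCH2, CH(CH2NH2), CH2NHCH2 → 5.

5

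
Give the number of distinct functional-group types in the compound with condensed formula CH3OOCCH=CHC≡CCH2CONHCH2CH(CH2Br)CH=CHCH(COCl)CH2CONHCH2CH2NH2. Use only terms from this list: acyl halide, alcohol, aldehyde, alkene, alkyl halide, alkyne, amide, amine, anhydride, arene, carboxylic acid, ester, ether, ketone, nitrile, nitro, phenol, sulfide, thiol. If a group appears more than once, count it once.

7

CH3O–C(=O)–: carbonyl C bonded to C and to –OCH3 → ester (not ketone + ether).
C=C double bond → alkene.
C≡C triple bond → alkyne.
–C(=O)–N– linkage → amide (the N is not an amine).
pendant –CH2X: halogen on sp³ carbon → alkyl halide.
C=C double bond → alkene.
pendant –C(=O)X: carbonyl C bonded to C and halogen → acyl halide.
–C(=O)–N– linkage → amide (the N is not an amine).
–NH2 on an sp³ carbon with no adjacent C=O → amine.
Distinct types present: acyl halide, alkene, alkyl halide, alkyne, amide, amine, ester.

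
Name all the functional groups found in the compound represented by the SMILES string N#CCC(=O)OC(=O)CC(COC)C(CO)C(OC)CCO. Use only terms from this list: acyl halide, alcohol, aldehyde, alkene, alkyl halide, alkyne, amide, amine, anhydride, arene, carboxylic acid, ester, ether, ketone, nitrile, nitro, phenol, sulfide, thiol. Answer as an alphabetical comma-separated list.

alcohol, anhydride, ether, nitrile

Working along the chain:
  N≡C: N≡C–: carbon triple-bonded to nitrogen → nitrile.
  CH2CO-O-COCH2: two acyl groups sharing one oxygen, –C(=O)–O–C(=O)– → anhydride.
  CH(CH2OCH3): pendant –CH2OCH3: C–O–C linkage → ether.
  CH(CH2OH): pendant –CH2OH on an sp³ backbone C → alcohol.
  CH(OCH3): pendant –OCH3: C–O–C with sp³ C, no adjacent C=O → ether.
  CH2OH: –OH on an sp³ carbon → alcohol.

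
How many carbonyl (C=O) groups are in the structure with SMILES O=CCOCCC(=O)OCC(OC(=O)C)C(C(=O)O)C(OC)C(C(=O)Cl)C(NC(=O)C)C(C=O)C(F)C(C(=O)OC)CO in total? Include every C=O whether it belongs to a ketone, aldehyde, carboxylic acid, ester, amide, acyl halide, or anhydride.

8

OHC: aldehyde, 1 C=O (running total 1).
CH2COOCH2: ester, 1 C=O (running total 2).
CH(OCOCH3): ester, 1 C=O (running total 3).
CH(COOH): carboxylic acid, 1 C=O (running total 4).
CH(COCl): acyl halide, 1 C=O (running total 5).
CH(NHCOCH3): amide, 1 C=O (running total 6).
CH(CHO): aldehyde, 1 C=O (running total 7).
CH(COOCH3): ester, 1 C=O (running total 8).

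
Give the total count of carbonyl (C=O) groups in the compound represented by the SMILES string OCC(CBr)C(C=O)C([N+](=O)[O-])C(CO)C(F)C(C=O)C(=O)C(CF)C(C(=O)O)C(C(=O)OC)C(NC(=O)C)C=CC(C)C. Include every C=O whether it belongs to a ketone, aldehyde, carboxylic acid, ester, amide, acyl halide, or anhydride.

6

CH(CHO): aldehyde, 1 C=O (running total 1).
CH(CHO): aldehyde, 1 C=O (running total 2).
CO: ketone, 1 C=O (running total 3).
CH(COOH): carboxylic acid, 1 C=O (running total 4).
CH(COOCH3): ester, 1 C=O (running total 5).
CH(NHCOCH3): amide, 1 C=O (running total 6).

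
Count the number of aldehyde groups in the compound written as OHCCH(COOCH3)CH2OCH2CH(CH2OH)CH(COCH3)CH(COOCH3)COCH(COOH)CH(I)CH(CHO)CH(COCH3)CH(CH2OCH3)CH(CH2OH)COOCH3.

terminal –CHO: carbonyl C bonded to H and C → aldehyde.
pendant –COOCH3: carbonyl C bonded to C and –OCH3 → ester.
C–O–C with sp³ carbons on both sides and no adjacent C=O → ether.
pendant –CH2OH on an sp³ backbone C → alcohol.
pendant –COCH3: carbonyl C bonded to two carbons → ketone.
pendant –COOCH3: carbonyl C bonded to C and –OCH3 → ester.
–C(=O)– with carbon on both sides → ketone.
pendant –COOH: carbonyl C bonded to C and –OH → carboxylic acid.
halogen on an sp³ carbon → alkyl halide.
pendant –CHO: carbonyl C bonded to C and H → aldehyde.
pendant –COCH3: carbonyl C bonded to two carbons → ketone.
pendant –CH2OCH3: C–O–C linkage → ether.
pendant –CH2OH on an sp³ backbone C → alcohol.
–C(=O)OCH3: carbonyl C bonded to C and to –OCH3 → ester (not ketone + ether).
Aldehyde appears at: OHC, CH(CHO) → 2.

2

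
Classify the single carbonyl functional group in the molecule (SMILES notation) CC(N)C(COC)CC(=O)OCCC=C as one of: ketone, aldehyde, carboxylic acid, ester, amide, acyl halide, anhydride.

ester

The carbonyl is in the CH2COOCH2 segment: –C(=O)–O–C with C on the carbonyl side → ester.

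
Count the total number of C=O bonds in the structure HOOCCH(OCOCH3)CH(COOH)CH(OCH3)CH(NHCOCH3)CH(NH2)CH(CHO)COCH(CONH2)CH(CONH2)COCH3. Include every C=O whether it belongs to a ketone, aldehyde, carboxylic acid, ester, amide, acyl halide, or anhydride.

HOOC: carboxylic acid, 1 C=O (running total 1).
CH(OCOCH3): ester, 1 C=O (running total 2).
CH(COOH): carboxylic acid, 1 C=O (running total 3).
CH(NHCOCH3): amide, 1 C=O (running total 4).
CH(CHO): aldehyde, 1 C=O (running total 5).
CO: ketone, 1 C=O (running total 6).
CH(CONH2): amide, 1 C=O (running total 7).
CH(CONH2): amide, 1 C=O (running total 8).
CO: ketone, 1 C=O (running total 9).

9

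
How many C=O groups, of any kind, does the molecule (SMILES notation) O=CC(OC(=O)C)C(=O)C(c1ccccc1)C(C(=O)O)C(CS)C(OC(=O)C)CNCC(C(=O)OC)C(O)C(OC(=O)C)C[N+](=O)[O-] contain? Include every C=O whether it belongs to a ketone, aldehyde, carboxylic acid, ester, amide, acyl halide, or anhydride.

OHC: aldehyde, 1 C=O (running total 1).
CH(OCOCH3): ester, 1 C=O (running total 2).
CO: ketone, 1 C=O (running total 3).
CH(COOH): carboxylic acid, 1 C=O (running total 4).
CH(OCOCH3): ester, 1 C=O (running total 5).
CH(COOCH3): ester, 1 C=O (running total 6).
CH(OCOCH3): ester, 1 C=O (running total 7).

7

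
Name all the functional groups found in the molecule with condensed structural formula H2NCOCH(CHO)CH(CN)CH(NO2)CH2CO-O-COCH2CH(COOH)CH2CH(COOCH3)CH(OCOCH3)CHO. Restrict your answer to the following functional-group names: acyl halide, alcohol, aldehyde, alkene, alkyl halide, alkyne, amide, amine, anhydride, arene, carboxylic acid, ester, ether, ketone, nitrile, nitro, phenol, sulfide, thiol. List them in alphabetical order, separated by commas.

aldehyde, amide, anhydride, carboxylic acid, ester, nitrile, nitro

–C(=O)NH2: carbonyl C bonded to C and to N → amide (the N is not a separate amine).
pendant –CHO: carbonyl C bonded to C and H → aldehyde.
pendant –C≡N: nitrile.
–NO2 on an sp³ carbon → nitro (the N=O is not a carbonyl).
two acyl groups sharing one oxygen, –C(=O)–O–C(=O)– → anhydride.
pendant –COOH: carbonyl C bonded to C and –OH → carboxylic acid.
pendant –COOCH3: carbonyl C bonded to C and –OCH3 → ester.
pendant –OC(=O)CH3: an acyloxy group → ester.
terminal –CHO: carbonyl C bonded to H and C → aldehyde.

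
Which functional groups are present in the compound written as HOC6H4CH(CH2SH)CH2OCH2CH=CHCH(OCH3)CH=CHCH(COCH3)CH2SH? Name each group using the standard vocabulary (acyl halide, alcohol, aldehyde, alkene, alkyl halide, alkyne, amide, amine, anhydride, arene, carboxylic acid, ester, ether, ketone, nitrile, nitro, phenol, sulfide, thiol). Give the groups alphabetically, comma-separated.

Reading the structure from left to right:
  HOC6H4: –OH attached directly to an aromatic ring → phenol (not alcohol); the ring itself is an arene.
  CH(CH2SH): pendant –CH2SH → thiol.
  CH2OCH2: C–O–C with sp³ carbons on both sides and no adjacent C=O → ether.
  CH=CH: C=C double bond → alkene.
  CH(OCH3): pendant –OCH3: C–O–C with sp³ C, no adjacent C=O → ether.
  CH=CH: C=C double bond → alkene.
  CH(COCH3): pendant –COCH3: carbonyl C bonded to two carbons → ketone.
  CH2SH: –SH on an sp³ carbon → thiol.

alkene, arene, ether, ketone, phenol, thiol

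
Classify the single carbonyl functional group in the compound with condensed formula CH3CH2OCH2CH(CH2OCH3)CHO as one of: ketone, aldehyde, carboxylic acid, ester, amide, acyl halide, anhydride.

aldehyde

The carbonyl is in the CHO segment: terminal –CHO: carbonyl C bonded to H and C → aldehyde.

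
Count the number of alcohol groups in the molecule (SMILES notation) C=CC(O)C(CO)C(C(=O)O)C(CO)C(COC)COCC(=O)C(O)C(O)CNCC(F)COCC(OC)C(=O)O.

5

Taking each segment in turn:
  CH2=CH: C=C double bond → alkene.
  CH(OH): –OH on an sp³ carbon → alcohol (secondary).
  CH(CH2OH): pendant –CH2OH on an sp³ backbone C → alcohol.
  CH(COOH): pendant –COOH: carbonyl C bonded to C and –OH → carboxylic acid.
  CH(CH2OH): pendant –CH2OH on an sp³ backbone C → alcohol.
  CH(CH2OCH3): pendant –CH2OCH3: C–O–C linkage → ether.
  CH2OCH2: C–O–C with sp³ carbons on both sides and no adjacent C=O → ether.
  CO: –C(=O)– with carbon on both sides → ketone.
  CH(OH): –OH on an sp³ carbon → alcohol (secondary).
  CH(OH): –OH on an sp³ carbon → alcohol (secondary).
  CH2NHCH2: C–N–C with sp³ carbons and no adjacent C=O → amine (secondary).
  CH(F): halogen on an sp³ carbon → alkyl halide.
  CH2OCH2: C–O–C with sp³ carbons on both sides and no adjacent C=O → ether.
  CH(OCH3): pendant –OCH3: C–O–C with sp³ C, no adjacent C=O → ether.
  COOH: –COOH: carbonyl C bonded to –OH and C → carboxylic acid (the –OH is not a separate alcohol).
Alcohol appears at: CH(OH), CH(CH2OH), CH(CH2OH), CH(OH), CH(OH) → 5.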